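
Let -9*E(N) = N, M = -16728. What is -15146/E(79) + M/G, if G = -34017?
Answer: 90947350/52693 ≈ 1726.0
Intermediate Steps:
E(N) = -N/9
-15146/E(79) + M/G = -15146/((-⅑*79)) - 16728/(-34017) = -15146/(-79/9) - 16728*(-1/34017) = -15146*(-9/79) + 328/667 = 136314/79 + 328/667 = 90947350/52693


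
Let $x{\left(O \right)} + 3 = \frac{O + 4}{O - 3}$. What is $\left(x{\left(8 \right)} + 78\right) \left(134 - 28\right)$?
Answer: $\frac{41022}{5} \approx 8204.4$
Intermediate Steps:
$x{\left(O \right)} = -3 + \frac{4 + O}{-3 + O}$ ($x{\left(O \right)} = -3 + \frac{O + 4}{O - 3} = -3 + \frac{4 + O}{-3 + O}$)
$\left(x{\left(8 \right)} + 78\right) \left(134 - 28\right) = \left(\frac{13 - 16}{-3 + 8} + 78\right) \left(134 - 28\right) = \left(\frac{13 - 16}{5} + 78\right) 106 = \left(\frac{1}{5} \left(-3\right) + 78\right) 106 = \left(- \frac{3}{5} + 78\right) 106 = \frac{387}{5} \cdot 106 = \frac{41022}{5}$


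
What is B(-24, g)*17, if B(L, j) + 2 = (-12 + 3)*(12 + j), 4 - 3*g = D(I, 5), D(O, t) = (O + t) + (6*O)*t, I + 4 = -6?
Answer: -17629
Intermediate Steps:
I = -10 (I = -4 - 6 = -10)
D(O, t) = O + t + 6*O*t (D(O, t) = (O + t) + 6*O*t = O + t + 6*O*t)
g = 103 (g = 4/3 - (-10 + 5 + 6*(-10)*5)/3 = 4/3 - (-10 + 5 - 300)/3 = 4/3 - ⅓*(-305) = 4/3 + 305/3 = 103)
B(L, j) = -110 - 9*j (B(L, j) = -2 + (-12 + 3)*(12 + j) = -2 - 9*(12 + j) = -2 + (-108 - 9*j) = -110 - 9*j)
B(-24, g)*17 = (-110 - 9*103)*17 = (-110 - 927)*17 = -1037*17 = -17629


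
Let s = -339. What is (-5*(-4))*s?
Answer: -6780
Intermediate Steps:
(-5*(-4))*s = -5*(-4)*(-339) = 20*(-339) = -6780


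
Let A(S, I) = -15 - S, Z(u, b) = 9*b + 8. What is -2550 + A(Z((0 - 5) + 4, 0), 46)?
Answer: -2573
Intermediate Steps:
Z(u, b) = 8 + 9*b
-2550 + A(Z((0 - 5) + 4, 0), 46) = -2550 + (-15 - (8 + 9*0)) = -2550 + (-15 - (8 + 0)) = -2550 + (-15 - 1*8) = -2550 + (-15 - 8) = -2550 - 23 = -2573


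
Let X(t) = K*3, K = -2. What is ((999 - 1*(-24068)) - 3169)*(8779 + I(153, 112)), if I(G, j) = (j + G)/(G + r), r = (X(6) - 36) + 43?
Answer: 14805577219/77 ≈ 1.9228e+8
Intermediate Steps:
X(t) = -6 (X(t) = -2*3 = -6)
r = 1 (r = (-6 - 36) + 43 = -42 + 43 = 1)
I(G, j) = (G + j)/(1 + G) (I(G, j) = (j + G)/(G + 1) = (G + j)/(1 + G))
((999 - 1*(-24068)) - 3169)*(8779 + I(153, 112)) = ((999 - 1*(-24068)) - 3169)*(8779 + (153 + 112)/(1 + 153)) = ((999 + 24068) - 3169)*(8779 + 265/154) = (25067 - 3169)*(8779 + (1/154)*265) = 21898*(8779 + 265/154) = 21898*(1352231/154) = 14805577219/77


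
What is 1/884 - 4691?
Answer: -4146843/884 ≈ -4691.0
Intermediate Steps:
1/884 - 4691 = -4146843/884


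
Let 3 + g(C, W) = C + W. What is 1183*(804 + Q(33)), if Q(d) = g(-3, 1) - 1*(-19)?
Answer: 967694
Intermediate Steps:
g(C, W) = -3 + C + W (g(C, W) = -3 + (C + W) = -3 + C + W)
Q(d) = 14 (Q(d) = (-3 - 3 + 1) - 1*(-19) = -5 + 19 = 14)
1183*(804 + Q(33)) = 1183*(804 + 14) = 1183*818 = 967694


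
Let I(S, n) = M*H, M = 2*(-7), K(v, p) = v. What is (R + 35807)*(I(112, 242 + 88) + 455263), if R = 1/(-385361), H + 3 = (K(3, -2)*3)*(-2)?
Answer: 6286058535408582/385361 ≈ 1.6312e+10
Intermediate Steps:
H = -21 (H = -3 + (3*3)*(-2) = -3 + 9*(-2) = -3 - 18 = -21)
M = -14
R = -1/385361 ≈ -2.5950e-6
I(S, n) = 294 (I(S, n) = -14*(-21) = 294)
(R + 35807)*(I(112, 242 + 88) + 455263) = (-1/385361 + 35807)*(294 + 455263) = (13798621326/385361)*455557 = 6286058535408582/385361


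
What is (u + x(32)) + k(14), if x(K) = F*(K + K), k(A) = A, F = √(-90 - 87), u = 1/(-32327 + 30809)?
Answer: 21251/1518 + 64*I*√177 ≈ 13.999 + 851.46*I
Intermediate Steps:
u = -1/1518 (u = 1/(-1518) = -1/1518 ≈ -0.00065876)
F = I*√177 (F = √(-177) = I*√177 ≈ 13.304*I)
x(K) = 2*I*K*√177 (x(K) = (I*√177)*(K + K) = (I*√177)*(2*K) = 2*I*K*√177)
(u + x(32)) + k(14) = (-1/1518 + 2*I*32*√177) + 14 = (-1/1518 + 64*I*√177) + 14 = 21251/1518 + 64*I*√177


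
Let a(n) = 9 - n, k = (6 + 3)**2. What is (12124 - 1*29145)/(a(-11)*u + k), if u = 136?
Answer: -17021/2801 ≈ -6.0768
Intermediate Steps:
k = 81 (k = 9**2 = 81)
(12124 - 1*29145)/(a(-11)*u + k) = (12124 - 1*29145)/((9 - 1*(-11))*136 + 81) = (12124 - 29145)/((9 + 11)*136 + 81) = -17021/(20*136 + 81) = -17021/(2720 + 81) = -17021/2801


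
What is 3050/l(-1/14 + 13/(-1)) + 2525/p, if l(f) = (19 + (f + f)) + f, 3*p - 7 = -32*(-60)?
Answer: -80139175/545341 ≈ -146.95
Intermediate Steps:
p = 1927/3 (p = 7/3 + (-32*(-60))/3 = 7/3 + (1/3)*1920 = 7/3 + 640 = 1927/3 ≈ 642.33)
l(f) = 19 + 3*f (l(f) = (19 + 2*f) + f = 19 + 3*f)
3050/l(-1/14 + 13/(-1)) + 2525/p = 3050/(19 + 3*(-1/14 + 13/(-1))) + 2525/(1927/3) = 3050/(19 + 3*(-1*1/14 + 13*(-1))) + 2525*(3/1927) = 3050/(19 + 3*(-1/14 - 13)) + 7575/1927 = 3050/(19 + 3*(-183/14)) + 7575/1927 = 3050/(19 - 549/14) + 7575/1927 = 3050/(-283/14) + 7575/1927 = 3050*(-14/283) + 7575/1927 = -42700/283 + 7575/1927 = -80139175/545341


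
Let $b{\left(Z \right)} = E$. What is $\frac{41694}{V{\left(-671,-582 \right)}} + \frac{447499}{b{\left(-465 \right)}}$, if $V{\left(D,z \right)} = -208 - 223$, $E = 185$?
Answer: $\frac{185158679}{79735} \approx 2322.2$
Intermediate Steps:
$b{\left(Z \right)} = 185$
$V{\left(D,z \right)} = -431$ ($V{\left(D,z \right)} = -208 - 223 = -431$)
$\frac{41694}{V{\left(-671,-582 \right)}} + \frac{447499}{b{\left(-465 \right)}} = \frac{41694}{-431} + \frac{447499}{185} = 41694 \left(- \frac{1}{431}\right) + 447499 \cdot \frac{1}{185} = - \frac{41694}{431} + \frac{447499}{185} = \frac{185158679}{79735}$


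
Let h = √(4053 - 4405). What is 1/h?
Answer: -I*√22/88 ≈ -0.0533*I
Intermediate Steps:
h = 4*I*√22 (h = √(-352) = 4*I*√22 ≈ 18.762*I)
1/h = 1/(4*I*√22) = -I*√22/88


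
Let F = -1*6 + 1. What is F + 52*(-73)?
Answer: -3801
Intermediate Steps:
F = -5 (F = -6 + 1 = -5)
F + 52*(-73) = -5 + 52*(-73) = -5 - 3796 = -3801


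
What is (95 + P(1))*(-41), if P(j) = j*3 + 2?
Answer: -4100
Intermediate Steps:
P(j) = 2 + 3*j (P(j) = 3*j + 2 = 2 + 3*j)
(95 + P(1))*(-41) = (95 + (2 + 3*1))*(-41) = (95 + (2 + 3))*(-41) = (95 + 5)*(-41) = 100*(-41) = -4100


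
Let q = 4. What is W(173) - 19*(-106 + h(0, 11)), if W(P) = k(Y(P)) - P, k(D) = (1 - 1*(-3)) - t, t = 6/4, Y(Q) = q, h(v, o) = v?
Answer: 3687/2 ≈ 1843.5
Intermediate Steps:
Y(Q) = 4
t = 3/2 (t = 6*(¼) = 3/2 ≈ 1.5000)
k(D) = 5/2 (k(D) = (1 - 1*(-3)) - 1*3/2 = (1 + 3) - 3/2 = 4 - 3/2 = 5/2)
W(P) = 5/2 - P
W(173) - 19*(-106 + h(0, 11)) = (5/2 - 1*173) - 19*(-106 + 0) = (5/2 - 173) - 19*(-106) = -341/2 - 1*(-2014) = -341/2 + 2014 = 3687/2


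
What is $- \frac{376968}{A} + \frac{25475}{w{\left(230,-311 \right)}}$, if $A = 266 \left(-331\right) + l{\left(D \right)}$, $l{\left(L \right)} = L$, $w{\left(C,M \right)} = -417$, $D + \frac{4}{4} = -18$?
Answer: $- \frac{77268897}{1360115} \approx -56.811$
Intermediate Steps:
$D = -19$ ($D = -1 - 18 = -19$)
$A = -88065$ ($A = 266 \left(-331\right) - 19 = -88046 - 19 = -88065$)
$- \frac{376968}{A} + \frac{25475}{w{\left(230,-311 \right)}} = - \frac{376968}{-88065} + \frac{25475}{-417} = \left(-376968\right) \left(- \frac{1}{88065}\right) + 25475 \left(- \frac{1}{417}\right) = \frac{125656}{29355} - \frac{25475}{417} = - \frac{77268897}{1360115}$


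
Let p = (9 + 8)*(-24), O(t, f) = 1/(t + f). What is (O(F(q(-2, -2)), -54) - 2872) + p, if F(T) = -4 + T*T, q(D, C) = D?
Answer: -177121/54 ≈ -3280.0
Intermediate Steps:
F(T) = -4 + T²
O(t, f) = 1/(f + t)
p = -408 (p = 17*(-24) = -408)
(O(F(q(-2, -2)), -54) - 2872) + p = (1/(-54 + (-4 + (-2)²)) - 2872) - 408 = (1/(-54 + (-4 + 4)) - 2872) - 408 = (1/(-54 + 0) - 2872) - 408 = (1/(-54) - 2872) - 408 = (-1/54 - 2872) - 408 = -155089/54 - 408 = -177121/54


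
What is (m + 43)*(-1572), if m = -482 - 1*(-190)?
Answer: 391428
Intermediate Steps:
m = -292 (m = -482 + 190 = -292)
(m + 43)*(-1572) = (-292 + 43)*(-1572) = -249*(-1572) = 391428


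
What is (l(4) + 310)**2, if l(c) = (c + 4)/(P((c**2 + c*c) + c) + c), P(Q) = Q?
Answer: 2405601/25 ≈ 96224.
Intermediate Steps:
l(c) = (4 + c)/(2*c + 2*c**2) (l(c) = (c + 4)/(((c**2 + c*c) + c) + c) = (4 + c)/(((c**2 + c**2) + c) + c) = (4 + c)/((2*c**2 + c) + c) = (4 + c)/((c + 2*c**2) + c) = (4 + c)/(2*c + 2*c**2))
(l(4) + 310)**2 = ((1/2)*(4 + 4)/(4*(1 + 4)) + 310)**2 = ((1/2)*(1/4)*8/5 + 310)**2 = ((1/2)*(1/4)*(1/5)*8 + 310)**2 = (1/5 + 310)**2 = (1551/5)**2 = 2405601/25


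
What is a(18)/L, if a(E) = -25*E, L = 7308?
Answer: -25/406 ≈ -0.061576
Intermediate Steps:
a(18)/L = -25*18/7308 = -450*1/7308 = -25/406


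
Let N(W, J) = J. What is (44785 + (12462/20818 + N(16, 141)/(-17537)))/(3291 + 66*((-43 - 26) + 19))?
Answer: -8175279624283/1642883697 ≈ -4976.2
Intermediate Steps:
(44785 + (12462/20818 + N(16, 141)/(-17537)))/(3291 + 66*((-43 - 26) + 19)) = (44785 + (12462/20818 + 141/(-17537)))/(3291 + 66*((-43 - 26) + 19)) = (44785 + (12462*(1/20818) + 141*(-1/17537)))/(3291 + 66*(-69 + 19)) = (44785 + (6231/10409 - 141/17537))/(3291 + 66*(-50)) = (44785 + 107805378/182542633)/(3291 - 3300) = (8175279624283/182542633)/(-9) = (8175279624283/182542633)*(-1/9) = -8175279624283/1642883697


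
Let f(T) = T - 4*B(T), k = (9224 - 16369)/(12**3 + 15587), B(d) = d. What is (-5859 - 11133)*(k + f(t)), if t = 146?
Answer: 25797645216/3463 ≈ 7.4495e+6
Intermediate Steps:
k = -1429/3463 (k = -7145/(1728 + 15587) = -7145/17315 = -7145*1/17315 = -1429/3463 ≈ -0.41265)
f(T) = -3*T (f(T) = T - 4*T = -3*T)
(-5859 - 11133)*(k + f(t)) = (-5859 - 11133)*(-1429/3463 - 3*146) = -16992*(-1429/3463 - 438) = -16992*(-1518223/3463) = 25797645216/3463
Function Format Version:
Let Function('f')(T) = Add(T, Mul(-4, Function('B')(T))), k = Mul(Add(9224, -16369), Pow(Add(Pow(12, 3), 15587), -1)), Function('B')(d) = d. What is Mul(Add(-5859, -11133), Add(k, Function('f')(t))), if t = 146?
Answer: Rational(25797645216, 3463) ≈ 7.4495e+6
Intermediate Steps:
k = Rational(-1429, 3463) (k = Mul(-7145, Pow(Add(1728, 15587), -1)) = Mul(-7145, Pow(17315, -1)) = Mul(-7145, Rational(1, 17315)) = Rational(-1429, 3463) ≈ -0.41265)
Function('f')(T) = Mul(-3, T) (Function('f')(T) = Add(T, Mul(-4, T)) = Mul(-3, T))
Mul(Add(-5859, -11133), Add(k, Function('f')(t))) = Mul(Add(-5859, -11133), Add(Rational(-1429, 3463), Mul(-3, 146))) = Mul(-16992, Add(Rational(-1429, 3463), -438)) = Mul(-16992, Rational(-1518223, 3463)) = Rational(25797645216, 3463)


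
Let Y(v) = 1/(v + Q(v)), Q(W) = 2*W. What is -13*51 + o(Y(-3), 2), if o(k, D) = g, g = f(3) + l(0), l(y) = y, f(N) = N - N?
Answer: -663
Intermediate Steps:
f(N) = 0
g = 0 (g = 0 + 0 = 0)
Y(v) = 1/(3*v) (Y(v) = 1/(v + 2*v) = 1/(3*v))
o(k, D) = 0
-13*51 + o(Y(-3), 2) = -13*51 + 0 = -663 + 0 = -663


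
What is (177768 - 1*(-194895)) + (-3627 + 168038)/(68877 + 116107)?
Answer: 68936856803/184984 ≈ 3.7266e+5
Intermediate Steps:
(177768 - 1*(-194895)) + (-3627 + 168038)/(68877 + 116107) = (177768 + 194895) + 164411/184984 = 372663 + 164411*(1/184984) = 372663 + 164411/184984 = 68936856803/184984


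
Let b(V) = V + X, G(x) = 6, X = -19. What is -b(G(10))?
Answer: 13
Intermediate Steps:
b(V) = -19 + V (b(V) = V - 19 = -19 + V)
-b(G(10)) = -(-19 + 6) = -1*(-13) = 13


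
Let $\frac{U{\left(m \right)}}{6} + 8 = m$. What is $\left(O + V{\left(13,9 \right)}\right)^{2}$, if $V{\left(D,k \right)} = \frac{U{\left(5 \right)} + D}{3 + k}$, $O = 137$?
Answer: $\frac{2686321}{144} \approx 18655.0$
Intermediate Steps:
$U{\left(m \right)} = -48 + 6 m$
$V{\left(D,k \right)} = \frac{-18 + D}{3 + k}$ ($V{\left(D,k \right)} = \frac{\left(-48 + 6 \cdot 5\right) + D}{3 + k} = \frac{\left(-48 + 30\right) + D}{3 + k} = \frac{-18 + D}{3 + k}$)
$\left(O + V{\left(13,9 \right)}\right)^{2} = \left(137 + \frac{-18 + 13}{3 + 9}\right)^{2} = \left(137 + \frac{1}{12} \left(-5\right)\right)^{2} = \left(137 - \frac{5}{12}\right)^{2} = \left(\frac{1639}{12}\right)^{2} = \frac{2686321}{144}$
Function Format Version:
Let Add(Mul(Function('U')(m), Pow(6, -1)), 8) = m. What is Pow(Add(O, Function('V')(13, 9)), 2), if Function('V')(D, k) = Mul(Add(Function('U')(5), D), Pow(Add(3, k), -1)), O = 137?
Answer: Rational(2686321, 144) ≈ 18655.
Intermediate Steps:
Function('U')(m) = Add(-48, Mul(6, m))
Function('V')(D, k) = Mul(Pow(Add(3, k), -1), Add(-18, D)) (Function('V')(D, k) = Mul(Add(Add(-48, Mul(6, 5)), D), Pow(Add(3, k), -1)) = Mul(Add(Add(-48, 30), D), Pow(Add(3, k), -1)) = Mul(Add(-18, D), Pow(Add(3, k), -1)) = Mul(Pow(Add(3, k), -1), Add(-18, D)))
Pow(Add(O, Function('V')(13, 9)), 2) = Pow(Add(137, Mul(Pow(Add(3, 9), -1), Add(-18, 13))), 2) = Pow(Add(137, Mul(Pow(12, -1), -5)), 2) = Pow(Add(137, Mul(Rational(1, 12), -5)), 2) = Pow(Add(137, Rational(-5, 12)), 2) = Pow(Rational(1639, 12), 2) = Rational(2686321, 144)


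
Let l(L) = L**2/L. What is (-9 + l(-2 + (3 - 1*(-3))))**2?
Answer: 25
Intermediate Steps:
l(L) = L
(-9 + l(-2 + (3 - 1*(-3))))**2 = (-9 + (-2 + (3 - 1*(-3))))**2 = (-9 + (-2 + (3 + 3)))**2 = (-9 + (-2 + 6))**2 = (-9 + 4)**2 = (-5)**2 = 25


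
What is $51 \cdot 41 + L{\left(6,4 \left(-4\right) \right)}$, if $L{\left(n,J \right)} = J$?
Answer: $2075$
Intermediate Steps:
$51 \cdot 41 + L{\left(6,4 \left(-4\right) \right)} = 51 \cdot 41 + 4 \left(-4\right) = 2091 - 16 = 2075$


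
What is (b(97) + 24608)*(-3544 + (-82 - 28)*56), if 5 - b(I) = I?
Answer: -237903264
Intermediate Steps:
b(I) = 5 - I
(b(97) + 24608)*(-3544 + (-82 - 28)*56) = ((5 - 1*97) + 24608)*(-3544 + (-82 - 28)*56) = ((5 - 97) + 24608)*(-3544 - 110*56) = (-92 + 24608)*(-3544 - 6160) = 24516*(-9704) = -237903264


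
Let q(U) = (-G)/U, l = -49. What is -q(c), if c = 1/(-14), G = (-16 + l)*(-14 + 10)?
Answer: -3640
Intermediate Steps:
G = 260 (G = (-16 - 49)*(-14 + 10) = -65*(-4) = 260)
c = -1/14 ≈ -0.071429
q(U) = -260/U (q(U) = (-1*260)/U = -260/U)
-q(c) = -(-260)/(-1/14) = -(-260)*(-14) = -1*3640 = -3640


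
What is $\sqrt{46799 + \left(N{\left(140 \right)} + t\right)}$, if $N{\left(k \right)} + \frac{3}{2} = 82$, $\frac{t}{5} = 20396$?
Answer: $\frac{\sqrt{595438}}{2} \approx 385.82$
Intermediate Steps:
$t = 101980$ ($t = 5 \cdot 20396 = 101980$)
$N{\left(k \right)} = \frac{161}{2}$ ($N{\left(k \right)} = - \frac{3}{2} + 82 = \frac{161}{2}$)
$\sqrt{46799 + \left(N{\left(140 \right)} + t\right)} = \sqrt{46799 + \left(\frac{161}{2} + 101980\right)} = \sqrt{46799 + \frac{204121}{2}} = \sqrt{\frac{297719}{2}} = \frac{\sqrt{595438}}{2}$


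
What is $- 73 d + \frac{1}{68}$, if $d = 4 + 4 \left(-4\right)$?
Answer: $\frac{59569}{68} \approx 876.01$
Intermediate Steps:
$d = -12$ ($d = 4 - 16 = -12$)
$- 73 d + \frac{1}{68} = \left(-73\right) \left(-12\right) + \frac{1}{68} = 876 + \frac{1}{68} = \frac{59569}{68}$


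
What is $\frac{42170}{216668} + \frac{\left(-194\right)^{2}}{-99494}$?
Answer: $- \frac{989713717}{5389291498} \approx -0.18364$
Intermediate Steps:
$\frac{42170}{216668} + \frac{\left(-194\right)^{2}}{-99494} = 42170 \cdot \frac{1}{216668} + 37636 \left(- \frac{1}{99494}\right) = \frac{21085}{108334} - \frac{18818}{49747} = - \frac{989713717}{5389291498}$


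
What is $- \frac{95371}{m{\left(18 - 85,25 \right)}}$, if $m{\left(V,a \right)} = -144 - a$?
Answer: $\frac{95371}{169} \approx 564.33$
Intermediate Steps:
$- \frac{95371}{m{\left(18 - 85,25 \right)}} = - \frac{95371}{-144 - 25} = - \frac{95371}{-169} = \left(-95371\right) \left(- \frac{1}{169}\right) = \frac{95371}{169}$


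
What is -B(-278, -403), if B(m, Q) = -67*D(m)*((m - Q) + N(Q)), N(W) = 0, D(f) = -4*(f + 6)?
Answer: 9112000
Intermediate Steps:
D(f) = -24 - 4*f (D(f) = -4*(6 + f) = -24 - 4*f)
B(m, Q) = -67*(-24 - 4*m)*(m - Q) (B(m, Q) = -67*(-24 - 4*m)*((m - Q) + 0) = -67*(-24 - 4*m)*(m - Q))
-B(-278, -403) = -(-268)*(6 - 278)*(-403 - 1*(-278)) = -(-268)*(-272)*(-403 + 278) = -(-268)*(-272)*(-125) = -1*(-9112000) = 9112000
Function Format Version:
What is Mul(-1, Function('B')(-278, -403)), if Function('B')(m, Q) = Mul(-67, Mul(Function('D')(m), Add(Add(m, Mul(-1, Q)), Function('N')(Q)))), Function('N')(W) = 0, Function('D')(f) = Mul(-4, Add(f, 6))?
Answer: 9112000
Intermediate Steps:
Function('D')(f) = Add(-24, Mul(-4, f)) (Function('D')(f) = Mul(-4, Add(6, f)) = Add(-24, Mul(-4, f)))
Function('B')(m, Q) = Mul(-67, Add(-24, Mul(-4, m)), Add(m, Mul(-1, Q))) (Function('B')(m, Q) = Mul(-67, Mul(Add(-24, Mul(-4, m)), Add(Add(m, Mul(-1, Q)), 0))) = Mul(-67, Mul(Add(-24, Mul(-4, m)), Add(m, Mul(-1, Q)))) = Mul(-67, Add(-24, Mul(-4, m)), Add(m, Mul(-1, Q))))
Mul(-1, Function('B')(-278, -403)) = Mul(-1, Mul(-268, Add(6, -278), Add(-403, Mul(-1, -278)))) = Mul(-1, Mul(-268, -272, Add(-403, 278))) = Mul(-1, Mul(-268, -272, -125)) = Mul(-1, -9112000) = 9112000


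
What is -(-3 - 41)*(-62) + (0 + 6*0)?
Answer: -2728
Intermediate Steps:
-(-3 - 41)*(-62) + (0 + 6*0) = -1*(-44)*(-62) + (0 + 0) = 44*(-62) + 0 = -2728 + 0 = -2728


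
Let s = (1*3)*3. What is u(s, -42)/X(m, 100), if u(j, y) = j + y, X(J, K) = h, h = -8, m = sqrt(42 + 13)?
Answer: 33/8 ≈ 4.1250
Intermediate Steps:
m = sqrt(55) ≈ 7.4162
X(J, K) = -8
s = 9 (s = 3*3 = 9)
u(s, -42)/X(m, 100) = (9 - 42)/(-8) = -33*(-1/8) = 33/8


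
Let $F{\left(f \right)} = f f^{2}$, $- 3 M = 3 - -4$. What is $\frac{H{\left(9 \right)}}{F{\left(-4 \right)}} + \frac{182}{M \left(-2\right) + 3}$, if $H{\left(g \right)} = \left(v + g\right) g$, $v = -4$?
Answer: $\frac{33909}{1472} \approx 23.036$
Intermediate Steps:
$M = - \frac{7}{3}$ ($M = - \frac{3 - -4}{3} = - \frac{3 + 4}{3} = \left(- \frac{1}{3}\right) 7 = - \frac{7}{3} \approx -2.3333$)
$F{\left(f \right)} = f^{3}$
$H{\left(g \right)} = g \left(-4 + g\right)$ ($H{\left(g \right)} = \left(-4 + g\right) g = g \left(-4 + g\right)$)
$\frac{H{\left(9 \right)}}{F{\left(-4 \right)}} + \frac{182}{M \left(-2\right) + 3} = \frac{9 \left(-4 + 9\right)}{\left(-4\right)^{3}} + \frac{182}{\left(- \frac{7}{3}\right) \left(-2\right) + 3} = \frac{9 \cdot 5}{-64} + \frac{182}{\frac{14}{3} + 3} = 45 \left(- \frac{1}{64}\right) + \frac{182}{\frac{23}{3}} = - \frac{45}{64} + 182 \cdot \frac{3}{23} = - \frac{45}{64} + \frac{546}{23} = \frac{33909}{1472}$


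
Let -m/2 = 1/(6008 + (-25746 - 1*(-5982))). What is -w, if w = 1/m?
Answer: -6878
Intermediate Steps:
m = 1/6878 (m = -2/(6008 + (-25746 - 1*(-5982))) = -2/(6008 + (-25746 + 5982)) = -2/(6008 - 19764) = -2/(-13756) = -2*(-1/13756) = 1/6878 ≈ 0.00014539)
w = 6878 (w = 1/(1/6878) = 6878)
-w = -1*6878 = -6878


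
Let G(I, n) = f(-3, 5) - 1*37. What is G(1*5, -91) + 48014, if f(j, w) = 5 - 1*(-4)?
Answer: 47986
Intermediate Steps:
f(j, w) = 9 (f(j, w) = 5 + 4 = 9)
G(I, n) = -28 (G(I, n) = 9 - 1*37 = 9 - 37 = -28)
G(1*5, -91) + 48014 = -28 + 48014 = 47986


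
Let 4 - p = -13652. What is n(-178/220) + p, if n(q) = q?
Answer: 1502071/110 ≈ 13655.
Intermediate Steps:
p = 13656 (p = 4 - 1*(-13652) = 4 + 13652 = 13656)
n(-178/220) + p = -178/220 + 13656 = -178*1/220 + 13656 = -89/110 + 13656 = 1502071/110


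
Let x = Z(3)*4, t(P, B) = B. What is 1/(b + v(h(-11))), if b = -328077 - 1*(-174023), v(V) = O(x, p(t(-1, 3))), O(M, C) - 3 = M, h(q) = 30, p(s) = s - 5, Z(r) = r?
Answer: -1/154039 ≈ -6.4919e-6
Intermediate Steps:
p(s) = -5 + s
x = 12 (x = 3*4 = 12)
O(M, C) = 3 + M
v(V) = 15 (v(V) = 3 + 12 = 15)
b = -154054 (b = -328077 + 174023 = -154054)
1/(b + v(h(-11))) = 1/(-154054 + 15) = 1/(-154039) = -1/154039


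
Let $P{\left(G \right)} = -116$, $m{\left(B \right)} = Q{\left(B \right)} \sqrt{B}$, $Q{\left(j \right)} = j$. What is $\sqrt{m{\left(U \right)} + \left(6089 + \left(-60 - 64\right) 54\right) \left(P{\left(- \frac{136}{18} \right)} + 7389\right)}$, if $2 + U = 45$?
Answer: $\sqrt{-4414711 + 43 \sqrt{43}} \approx 2101.1 i$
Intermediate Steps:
$U = 43$ ($U = -2 + 45 = 43$)
$m{\left(B \right)} = B^{\frac{3}{2}}$ ($m{\left(B \right)} = B \sqrt{B} = B^{\frac{3}{2}}$)
$\sqrt{m{\left(U \right)} + \left(6089 + \left(-60 - 64\right) 54\right) \left(P{\left(- \frac{136}{18} \right)} + 7389\right)} = \sqrt{43^{\frac{3}{2}} + \left(6089 + \left(-60 - 64\right) 54\right) \left(-116 + 7389\right)} = \sqrt{43 \sqrt{43} + \left(6089 - 6696\right) 7273} = \sqrt{43 \sqrt{43} - 4414711} = \sqrt{-4414711 + 43 \sqrt{43}}$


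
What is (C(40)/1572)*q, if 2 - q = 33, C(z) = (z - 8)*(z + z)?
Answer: -19840/393 ≈ -50.483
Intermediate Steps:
C(z) = 2*z*(-8 + z) (C(z) = (-8 + z)*(2*z) = 2*z*(-8 + z))
q = -31 (q = 2 - 1*33 = 2 - 33 = -31)
(C(40)/1572)*q = ((2*40*(-8 + 40))/1572)*(-31) = ((2*40*32)*(1/1572))*(-31) = (2560*(1/1572))*(-31) = (640/393)*(-31) = -19840/393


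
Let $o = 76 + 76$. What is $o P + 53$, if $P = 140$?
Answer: $21333$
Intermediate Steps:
$o = 152$
$o P + 53 = 152 \cdot 140 + 53 = 21280 + 53 = 21333$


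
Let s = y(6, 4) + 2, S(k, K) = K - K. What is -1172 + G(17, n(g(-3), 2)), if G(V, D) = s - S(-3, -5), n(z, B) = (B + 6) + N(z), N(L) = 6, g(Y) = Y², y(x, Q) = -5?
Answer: -1175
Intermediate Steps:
S(k, K) = 0
s = -3 (s = -5 + 2 = -3)
n(z, B) = 12 + B (n(z, B) = (B + 6) + 6 = (6 + B) + 6 = 12 + B)
G(V, D) = -3 (G(V, D) = -3 - 1*0 = -3 + 0 = -3)
-1172 + G(17, n(g(-3), 2)) = -1172 - 3 = -1175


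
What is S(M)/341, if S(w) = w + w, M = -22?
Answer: -4/31 ≈ -0.12903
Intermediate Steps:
S(w) = 2*w
S(M)/341 = (2*(-22))/341 = -44*1/341 = -4/31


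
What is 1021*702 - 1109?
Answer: 715633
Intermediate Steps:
1021*702 - 1109 = 716742 - 1109 = 715633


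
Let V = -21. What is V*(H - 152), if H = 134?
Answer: 378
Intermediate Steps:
V*(H - 152) = -21*(134 - 152) = -21*(-18) = 378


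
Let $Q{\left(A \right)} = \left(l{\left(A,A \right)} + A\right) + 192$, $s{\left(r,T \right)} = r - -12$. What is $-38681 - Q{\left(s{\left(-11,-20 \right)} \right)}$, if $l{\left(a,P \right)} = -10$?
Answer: $-38864$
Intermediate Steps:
$s{\left(r,T \right)} = 12 + r$ ($s{\left(r,T \right)} = r + 12 = 12 + r$)
$Q{\left(A \right)} = 182 + A$ ($Q{\left(A \right)} = \left(-10 + A\right) + 192 = 182 + A$)
$-38681 - Q{\left(s{\left(-11,-20 \right)} \right)} = -38681 - \left(182 + \left(12 - 11\right)\right) = -38681 - \left(182 + 1\right) = -38681 - 183 = -38864$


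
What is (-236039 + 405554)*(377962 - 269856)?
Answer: 18325588590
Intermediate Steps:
(-236039 + 405554)*(377962 - 269856) = 169515*108106 = 18325588590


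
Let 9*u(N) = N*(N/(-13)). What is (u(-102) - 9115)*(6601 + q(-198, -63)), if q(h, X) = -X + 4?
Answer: -797832868/13 ≈ -6.1372e+7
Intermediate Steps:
q(h, X) = 4 - X
u(N) = -N**2/117 (u(N) = (N*(N/(-13)))/9 = (N*(N*(-1/13)))/9 = (N*(-N/13))/9 = (-N**2/13)/9 = -N**2/117)
(u(-102) - 9115)*(6601 + q(-198, -63)) = (-1/117*(-102)**2 - 9115)*(6601 + (4 - 1*(-63))) = (-1/117*10404 - 9115)*(6601 + (4 + 63)) = (-1156/13 - 9115)*(6601 + 67) = -119651/13*6668 = -797832868/13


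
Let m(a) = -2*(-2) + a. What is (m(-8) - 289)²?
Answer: 85849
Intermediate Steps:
m(a) = 4 + a
(m(-8) - 289)² = ((4 - 8) - 289)² = (-4 - 289)² = (-293)² = 85849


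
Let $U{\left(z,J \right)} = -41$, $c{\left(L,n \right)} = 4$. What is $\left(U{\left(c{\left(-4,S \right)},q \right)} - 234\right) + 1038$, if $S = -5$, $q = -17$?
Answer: $763$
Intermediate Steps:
$\left(U{\left(c{\left(-4,S \right)},q \right)} - 234\right) + 1038 = \left(-41 - 234\right) + 1038 = -275 + 1038 = 763$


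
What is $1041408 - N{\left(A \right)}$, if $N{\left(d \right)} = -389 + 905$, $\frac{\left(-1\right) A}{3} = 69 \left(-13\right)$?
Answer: $1040892$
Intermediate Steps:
$A = 2691$ ($A = - 3 \cdot 69 \left(-13\right) = \left(-3\right) \left(-897\right) = 2691$)
$N{\left(d \right)} = 516$
$1041408 - N{\left(A \right)} = 1041408 - 516 = 1040892$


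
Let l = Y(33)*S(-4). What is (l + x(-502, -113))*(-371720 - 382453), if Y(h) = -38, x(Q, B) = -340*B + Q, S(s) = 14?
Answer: -28195511778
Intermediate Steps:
x(Q, B) = Q - 340*B
l = -532 (l = -38*14 = -532)
(l + x(-502, -113))*(-371720 - 382453) = (-532 + (-502 - 340*(-113)))*(-371720 - 382453) = (-532 + (-502 + 38420))*(-754173) = (-532 + 37918)*(-754173) = 37386*(-754173) = -28195511778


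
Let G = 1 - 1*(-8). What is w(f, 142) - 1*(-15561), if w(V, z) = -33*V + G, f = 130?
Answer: 11280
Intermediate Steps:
G = 9 (G = 1 + 8 = 9)
w(V, z) = 9 - 33*V (w(V, z) = -33*V + 9 = 9 - 33*V)
w(f, 142) - 1*(-15561) = (9 - 33*130) - 1*(-15561) = (9 - 4290) + 15561 = -4281 + 15561 = 11280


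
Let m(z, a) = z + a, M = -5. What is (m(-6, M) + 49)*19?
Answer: 722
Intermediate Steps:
m(z, a) = a + z
(m(-6, M) + 49)*19 = ((-5 - 6) + 49)*19 = (-11 + 49)*19 = 38*19 = 722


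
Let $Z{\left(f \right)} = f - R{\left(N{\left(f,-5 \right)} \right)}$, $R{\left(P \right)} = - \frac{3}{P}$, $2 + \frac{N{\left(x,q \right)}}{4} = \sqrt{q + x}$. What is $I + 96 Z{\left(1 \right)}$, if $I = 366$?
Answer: $444 - 18 i \approx 444.0 - 18.0 i$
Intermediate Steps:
$N{\left(x,q \right)} = -8 + 4 \sqrt{q + x}$
$Z{\left(f \right)} = f + \frac{3}{-8 + 4 \sqrt{-5 + f}}$ ($Z{\left(f \right)} = f - - \frac{3}{-8 + 4 \sqrt{-5 + f}} = f + \frac{3}{-8 + 4 \sqrt{-5 + f}}$)
$I + 96 Z{\left(1 \right)} = 366 + 96 \left(1 + \frac{3}{-8 + 4 \sqrt{-5 + 1}}\right) = 366 + 96 \left(1 + \frac{3}{-8 + 4 \sqrt{-4}}\right) = 366 + 96 \left(1 + \frac{3}{-8 + 4 \cdot 2 i}\right) = 366 + 96 \left(1 + \frac{3}{-8 + 8 i}\right) = 366 + 96 \left(1 + 3 \frac{-8 - 8 i}{128}\right) = 366 + 96 \left(1 + \frac{3 \left(-8 - 8 i\right)}{128}\right) = 366 + \left(96 + \frac{9 \left(-8 - 8 i\right)}{4}\right) = 462 + \frac{9 \left(-8 - 8 i\right)}{4}$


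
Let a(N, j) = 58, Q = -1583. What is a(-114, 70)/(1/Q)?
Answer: -91814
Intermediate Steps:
a(-114, 70)/(1/Q) = 58/(1/(-1583)) = 58/(-1/1583) = 58*(-1583) = -91814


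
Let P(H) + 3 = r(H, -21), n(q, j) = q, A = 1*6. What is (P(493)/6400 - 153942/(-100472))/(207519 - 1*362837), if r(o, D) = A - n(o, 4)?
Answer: -11699969/1248408807680 ≈ -9.3719e-6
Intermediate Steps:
A = 6
r(o, D) = 6 - o
P(H) = 3 - H (P(H) = -3 + (6 - H) = 3 - H)
(P(493)/6400 - 153942/(-100472))/(207519 - 1*362837) = ((3 - 1*493)/6400 - 153942/(-100472))/(207519 - 1*362837) = ((3 - 493)*(1/6400) - 153942*(-1/100472))/(207519 - 362837) = (-490*1/6400 + 76971/50236)/(-155318) = (-49/640 + 76971/50236)*(-1/155318) = (11699969/8037760)*(-1/155318) = -11699969/1248408807680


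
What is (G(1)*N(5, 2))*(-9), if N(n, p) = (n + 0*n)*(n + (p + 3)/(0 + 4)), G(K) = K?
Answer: -1125/4 ≈ -281.25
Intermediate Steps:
N(n, p) = n*(¾ + n + p/4) (N(n, p) = (n + 0)*(n + (3 + p)/4) = n*(n + (3 + p)*(¼)) = n*(n + (¾ + p/4)) = n*(¾ + n + p/4))
(G(1)*N(5, 2))*(-9) = (1*((¼)*5*(3 + 2 + 4*5)))*(-9) = (1*((¼)*5*(3 + 2 + 20)))*(-9) = (1*((¼)*5*25))*(-9) = (1*(125/4))*(-9) = (125/4)*(-9) = -1125/4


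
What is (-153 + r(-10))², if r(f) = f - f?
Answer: 23409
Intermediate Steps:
r(f) = 0
(-153 + r(-10))² = (-153 + 0)² = (-153)² = 23409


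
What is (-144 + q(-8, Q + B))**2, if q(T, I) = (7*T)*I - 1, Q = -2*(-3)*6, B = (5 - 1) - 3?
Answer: 4915089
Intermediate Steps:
B = 1 (B = 4 - 3 = 1)
Q = 36 (Q = 6*6 = 36)
q(T, I) = -1 + 7*I*T (q(T, I) = 7*I*T - 1 = -1 + 7*I*T)
(-144 + q(-8, Q + B))**2 = (-144 + (-1 + 7*(36 + 1)*(-8)))**2 = (-144 + (-1 + 7*37*(-8)))**2 = (-144 + (-1 - 2072))**2 = (-144 - 2073)**2 = (-2217)**2 = 4915089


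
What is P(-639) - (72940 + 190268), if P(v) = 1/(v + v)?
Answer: -336379825/1278 ≈ -2.6321e+5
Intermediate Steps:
P(v) = 1/(2*v)
P(-639) - (72940 + 190268) = (1/2)/(-639) - (72940 + 190268) = (1/2)*(-1/639) - 1*263208 = -1/1278 - 263208 = -336379825/1278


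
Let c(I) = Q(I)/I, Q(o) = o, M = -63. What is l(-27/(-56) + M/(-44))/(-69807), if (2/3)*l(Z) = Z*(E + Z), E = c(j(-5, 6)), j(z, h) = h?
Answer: -2116305/17659123328 ≈ -0.00011984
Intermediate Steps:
c(I) = 1 (c(I) = I/I = 1)
E = 1
l(Z) = 3*Z*(1 + Z)/2 (l(Z) = 3*(Z*(1 + Z))/2 = 3*Z*(1 + Z)/2)
l(-27/(-56) + M/(-44))/(-69807) = (3*(-27/(-56) - 63/(-44))*(1 + (-27/(-56) - 63/(-44)))/2)/(-69807) = (3*(-27*(-1/56) - 63*(-1/44))*(1 + (-27*(-1/56) - 63*(-1/44)))/2)*(-1/69807) = (3*(27/56 + 63/44)*(1 + (27/56 + 63/44))/2)*(-1/69807) = ((3/2)*(1179/616)*(1 + 1179/616))*(-1/69807) = ((3/2)*(1179/616)*(1795/616))*(-1/69807) = (6348915/758912)*(-1/69807) = -2116305/17659123328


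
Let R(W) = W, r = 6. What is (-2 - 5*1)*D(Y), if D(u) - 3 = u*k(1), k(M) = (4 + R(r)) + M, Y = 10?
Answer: -791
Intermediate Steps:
k(M) = 10 + M (k(M) = (4 + 6) + M = 10 + M)
D(u) = 3 + 11*u (D(u) = 3 + u*(10 + 1) = 3 + u*11 = 3 + 11*u)
(-2 - 5*1)*D(Y) = (-2 - 5*1)*(3 + 11*10) = (-2 - 5)*(3 + 110) = -7*113 = -791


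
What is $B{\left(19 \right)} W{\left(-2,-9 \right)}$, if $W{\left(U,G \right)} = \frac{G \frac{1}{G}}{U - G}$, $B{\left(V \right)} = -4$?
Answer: $- \frac{4}{7} \approx -0.57143$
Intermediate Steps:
$W{\left(U,G \right)} = \frac{1}{U - G}$ ($W{\left(U,G \right)} = 1 \frac{1}{U - G} = \frac{1}{U - G}$)
$B{\left(19 \right)} W{\left(-2,-9 \right)} = - 4 \left(- \frac{1}{-9 - -2}\right) = - 4 \left(- \frac{1}{-9 + 2}\right) = - 4 \left(- \frac{1}{-7}\right) = - 4 \left(\left(-1\right) \left(- \frac{1}{7}\right)\right) = \left(-4\right) \frac{1}{7} = - \frac{4}{7}$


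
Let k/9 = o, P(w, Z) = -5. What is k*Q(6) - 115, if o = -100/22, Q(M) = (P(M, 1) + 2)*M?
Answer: 6835/11 ≈ 621.36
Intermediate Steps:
Q(M) = -3*M (Q(M) = (-5 + 2)*M = -3*M)
o = -50/11 (o = -100*1/22 = -50/11 ≈ -4.5455)
k = -450/11 (k = 9*(-50/11) = -450/11 ≈ -40.909)
k*Q(6) - 115 = -(-1350)*6/11 - 115 = -450/11*(-18) - 115 = 8100/11 - 115 = 6835/11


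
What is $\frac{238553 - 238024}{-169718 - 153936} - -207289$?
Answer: $\frac{67089913477}{323654} \approx 2.0729 \cdot 10^{5}$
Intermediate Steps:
$\frac{238553 - 238024}{-169718 - 153936} - -207289 = \frac{529}{-323654} + 207289 = 529 \left(- \frac{1}{323654}\right) + 207289 = - \frac{529}{323654} + 207289 = \frac{67089913477}{323654}$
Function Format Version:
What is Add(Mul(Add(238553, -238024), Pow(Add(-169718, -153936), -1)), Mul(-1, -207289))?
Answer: Rational(67089913477, 323654) ≈ 2.0729e+5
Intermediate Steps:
Add(Mul(Add(238553, -238024), Pow(Add(-169718, -153936), -1)), Mul(-1, -207289)) = Add(Mul(529, Pow(-323654, -1)), 207289) = Add(Mul(529, Rational(-1, 323654)), 207289) = Add(Rational(-529, 323654), 207289) = Rational(67089913477, 323654)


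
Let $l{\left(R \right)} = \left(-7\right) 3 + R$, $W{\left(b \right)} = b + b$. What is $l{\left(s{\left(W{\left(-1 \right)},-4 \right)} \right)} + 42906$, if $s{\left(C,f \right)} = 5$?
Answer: $42890$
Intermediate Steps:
$W{\left(b \right)} = 2 b$
$l{\left(R \right)} = -21 + R$
$l{\left(s{\left(W{\left(-1 \right)},-4 \right)} \right)} + 42906 = \left(-21 + 5\right) + 42906 = -16 + 42906 = 42890$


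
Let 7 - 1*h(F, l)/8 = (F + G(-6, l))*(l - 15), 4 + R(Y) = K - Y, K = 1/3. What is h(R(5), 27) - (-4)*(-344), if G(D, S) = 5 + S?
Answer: -3560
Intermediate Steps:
K = 1/3 ≈ 0.33333
R(Y) = -11/3 - Y (R(Y) = -4 + (1/3 - Y) = -11/3 - Y)
h(F, l) = 56 - 8*(-15 + l)*(5 + F + l) (h(F, l) = 56 - 8*(F + (5 + l))*(l - 15) = 56 - 8*(5 + F + l)*(-15 + l) = 56 - 8*(-15 + l)*(5 + F + l))
h(R(5), 27) - (-4)*(-344) = (656 - 8*27**2 + 80*27 + 120*(-11/3 - 1*5) - 8*(-11/3 - 1*5)*27) - (-4)*(-344) = (656 - 8*729 + 2160 + 120*(-11/3 - 5) - 8*(-11/3 - 5)*27) - 1*1376 = (656 - 5832 + 2160 + 120*(-26/3) - 8*(-26/3)*27) - 1376 = (656 - 5832 + 2160 - 1040 + 1872) - 1376 = -2184 - 1376 = -3560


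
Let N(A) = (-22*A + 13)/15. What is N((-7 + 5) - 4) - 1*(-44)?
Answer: 161/3 ≈ 53.667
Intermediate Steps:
N(A) = 13/15 - 22*A/15 (N(A) = (13 - 22*A)*(1/15) = 13/15 - 22*A/15)
N((-7 + 5) - 4) - 1*(-44) = (13/15 - 22*((-7 + 5) - 4)/15) - 1*(-44) = (13/15 - 22*(-2 - 4)/15) + 44 = (13/15 - 22/15*(-6)) + 44 = (13/15 + 44/5) + 44 = 29/3 + 44 = 161/3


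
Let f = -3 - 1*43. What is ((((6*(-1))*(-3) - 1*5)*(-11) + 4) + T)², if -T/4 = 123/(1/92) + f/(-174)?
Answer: 15603708723409/7569 ≈ 2.0615e+9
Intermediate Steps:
f = -46 (f = -3 - 43 = -46)
T = -3938060/87 (T = -4*(123/(1/92) - 46/(-174)) = -4*(123/(1/92) - 46*(-1/174)) = -4*(123*92 + 23/87) = -4*(11316 + 23/87) = -4*984515/87 = -3938060/87 ≈ -45265.)
((((6*(-1))*(-3) - 1*5)*(-11) + 4) + T)² = ((((6*(-1))*(-3) - 1*5)*(-11) + 4) - 3938060/87)² = (((-6*(-3) - 5)*(-11) + 4) - 3938060/87)² = (((18 - 5)*(-11) + 4) - 3938060/87)² = ((13*(-11) + 4) - 3938060/87)² = ((-143 + 4) - 3938060/87)² = (-139 - 3938060/87)² = (-3950153/87)² = 15603708723409/7569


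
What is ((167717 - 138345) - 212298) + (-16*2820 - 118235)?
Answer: -346281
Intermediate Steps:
((167717 - 138345) - 212298) + (-16*2820 - 118235) = (29372 - 212298) + (-45120 - 118235) = -182926 - 163355 = -346281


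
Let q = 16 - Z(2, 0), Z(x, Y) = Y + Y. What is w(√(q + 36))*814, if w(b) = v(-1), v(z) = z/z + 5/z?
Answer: -3256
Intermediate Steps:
v(z) = 1 + 5/z
Z(x, Y) = 2*Y
q = 16 (q = 16 - 2*0 = 16 - 1*0 = 16 + 0 = 16)
w(b) = -4 (w(b) = (5 - 1)/(-1) = -1*4 = -4)
w(√(q + 36))*814 = -4*814 = -3256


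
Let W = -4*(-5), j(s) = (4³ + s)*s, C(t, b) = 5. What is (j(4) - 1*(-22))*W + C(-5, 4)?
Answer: 5885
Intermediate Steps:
j(s) = s*(64 + s) (j(s) = (64 + s)*s = s*(64 + s))
W = 20
(j(4) - 1*(-22))*W + C(-5, 4) = (4*(64 + 4) - 1*(-22))*20 + 5 = (4*68 + 22)*20 + 5 = (272 + 22)*20 + 5 = 294*20 + 5 = 5880 + 5 = 5885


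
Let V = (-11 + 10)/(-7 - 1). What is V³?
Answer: 1/512 ≈ 0.0019531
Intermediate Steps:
V = ⅛ (V = -1/(-8) = -1*(-⅛) = ⅛ ≈ 0.12500)
V³ = (⅛)³ = 1/512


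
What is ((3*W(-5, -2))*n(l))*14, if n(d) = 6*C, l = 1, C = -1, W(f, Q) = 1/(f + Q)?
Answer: 36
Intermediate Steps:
W(f, Q) = 1/(Q + f)
n(d) = -6 (n(d) = 6*(-1) = -6)
((3*W(-5, -2))*n(l))*14 = ((3/(-2 - 5))*(-6))*14 = ((3/(-7))*(-6))*14 = ((3*(-1/7))*(-6))*14 = -3/7*(-6)*14 = (18/7)*14 = 36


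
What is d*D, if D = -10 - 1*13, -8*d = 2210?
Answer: 25415/4 ≈ 6353.8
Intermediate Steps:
d = -1105/4 (d = -⅛*2210 = -1105/4 ≈ -276.25)
D = -23 (D = -10 - 13 = -23)
d*D = -1105/4*(-23) = 25415/4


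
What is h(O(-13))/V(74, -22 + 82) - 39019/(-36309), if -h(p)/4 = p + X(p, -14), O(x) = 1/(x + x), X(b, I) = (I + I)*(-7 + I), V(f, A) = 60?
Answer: -13842007/363090 ≈ -38.123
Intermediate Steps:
X(b, I) = 2*I*(-7 + I) (X(b, I) = (2*I)*(-7 + I) = 2*I*(-7 + I))
O(x) = 1/(2*x)
h(p) = -2352 - 4*p (h(p) = -4*(p + 2*(-14)*(-7 - 14)) = -4*(p + 2*(-14)*(-21)) = -4*(p + 588) = -4*(588 + p) = -2352 - 4*p)
h(O(-13))/V(74, -22 + 82) - 39019/(-36309) = (-2352 - 2/(-13))/60 - 39019/(-36309) = (-2352 - 2*(-1)/13)*(1/60) - 39019*(-1/36309) = (-2352 - 4*(-1/26))*(1/60) + 39019/36309 = (-2352 + 2/13)*(1/60) + 39019/36309 = -30574/13*1/60 + 39019/36309 = -15287/390 + 39019/36309 = -13842007/363090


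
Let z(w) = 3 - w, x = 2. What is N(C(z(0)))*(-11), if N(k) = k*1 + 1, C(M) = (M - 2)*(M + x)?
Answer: -66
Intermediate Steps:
C(M) = (-2 + M)*(2 + M) (C(M) = (M - 2)*(M + 2) = (-2 + M)*(2 + M))
N(k) = 1 + k (N(k) = k + 1 = 1 + k)
N(C(z(0)))*(-11) = (1 + (-4 + (3 - 1*0)²))*(-11) = (1 + (-4 + (3 + 0)²))*(-11) = (1 + (-4 + 3²))*(-11) = (1 + (-4 + 9))*(-11) = (1 + 5)*(-11) = 6*(-11) = -66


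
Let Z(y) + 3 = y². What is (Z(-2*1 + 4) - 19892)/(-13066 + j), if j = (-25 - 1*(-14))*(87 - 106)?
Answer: 19891/12857 ≈ 1.5471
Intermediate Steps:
j = 209 (j = (-25 + 14)*(-19) = -11*(-19) = 209)
Z(y) = -3 + y²
(Z(-2*1 + 4) - 19892)/(-13066 + j) = ((-3 + (-2*1 + 4)²) - 19892)/(-13066 + 209) = ((-3 + (-2 + 4)²) - 19892)/(-12857) = ((-3 + 2²) - 19892)*(-1/12857) = ((-3 + 4) - 19892)*(-1/12857) = (1 - 19892)*(-1/12857) = -19891*(-1/12857) = 19891/12857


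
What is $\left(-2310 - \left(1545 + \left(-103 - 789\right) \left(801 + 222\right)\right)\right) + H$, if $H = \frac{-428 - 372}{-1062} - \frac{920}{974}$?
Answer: $\frac{234976959157}{258597} \approx 9.0866 \cdot 10^{5}$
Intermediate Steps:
$H = - \frac{49460}{258597}$ ($H = \left(-800\right) \left(- \frac{1}{1062}\right) - \frac{460}{487} = \frac{400}{531} - \frac{460}{487} = - \frac{49460}{258597} \approx -0.19126$)
$\left(-2310 - \left(1545 + \left(-103 - 789\right) \left(801 + 222\right)\right)\right) + H = \left(-2310 - \left(1545 + \left(-103 - 789\right) \left(801 + 222\right)\right)\right) - \frac{49460}{258597} = \left(-2310 - \left(1545 - 912516\right)\right) - \frac{49460}{258597} = \left(-2310 - -910971\right) - \frac{49460}{258597} = \left(-2310 + \left(-1545 + 912516\right)\right) - \frac{49460}{258597} = \left(-2310 + 910971\right) - \frac{49460}{258597} = 908661 - \frac{49460}{258597} = \frac{234976959157}{258597}$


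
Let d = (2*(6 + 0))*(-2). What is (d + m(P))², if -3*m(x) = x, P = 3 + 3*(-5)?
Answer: 400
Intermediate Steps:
P = -12 (P = 3 - 15 = -12)
m(x) = -x/3
d = -24 (d = (2*6)*(-2) = 12*(-2) = -24)
(d + m(P))² = (-24 - ⅓*(-12))² = (-24 + 4)² = (-20)² = 400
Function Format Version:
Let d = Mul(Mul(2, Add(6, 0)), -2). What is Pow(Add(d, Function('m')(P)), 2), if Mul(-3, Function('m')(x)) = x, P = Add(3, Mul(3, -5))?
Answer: 400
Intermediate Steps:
P = -12 (P = Add(3, -15) = -12)
Function('m')(x) = Mul(Rational(-1, 3), x)
d = -24 (d = Mul(Mul(2, 6), -2) = Mul(12, -2) = -24)
Pow(Add(d, Function('m')(P)), 2) = Pow(Add(-24, Mul(Rational(-1, 3), -12)), 2) = Pow(Add(-24, 4), 2) = Pow(-20, 2) = 400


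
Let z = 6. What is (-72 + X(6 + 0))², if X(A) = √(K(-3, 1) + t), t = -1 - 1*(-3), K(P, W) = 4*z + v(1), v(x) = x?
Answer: 5211 - 432*√3 ≈ 4462.8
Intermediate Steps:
K(P, W) = 25 (K(P, W) = 4*6 + 1 = 24 + 1 = 25)
t = 2 (t = -1 + 3 = 2)
X(A) = 3*√3 (X(A) = √(25 + 2) = √27 = 3*√3)
(-72 + X(6 + 0))² = (-72 + 3*√3)²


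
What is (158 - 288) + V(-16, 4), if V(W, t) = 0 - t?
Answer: -134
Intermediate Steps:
V(W, t) = -t
(158 - 288) + V(-16, 4) = (158 - 288) - 1*4 = -130 - 4 = -134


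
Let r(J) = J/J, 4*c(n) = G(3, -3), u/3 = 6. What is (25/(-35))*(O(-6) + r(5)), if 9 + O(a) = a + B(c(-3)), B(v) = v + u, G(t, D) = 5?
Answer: -15/4 ≈ -3.7500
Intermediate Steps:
u = 18 (u = 3*6 = 18)
c(n) = 5/4 (c(n) = (¼)*5 = 5/4)
B(v) = 18 + v (B(v) = v + 18 = 18 + v)
O(a) = 41/4 + a (O(a) = -9 + (a + (18 + 5/4)) = -9 + (a + 77/4) = -9 + (77/4 + a) = 41/4 + a)
r(J) = 1
(25/(-35))*(O(-6) + r(5)) = (25/(-35))*((41/4 - 6) + 1) = (25*(-1/35))*(17/4 + 1) = -5/7*21/4 = -15/4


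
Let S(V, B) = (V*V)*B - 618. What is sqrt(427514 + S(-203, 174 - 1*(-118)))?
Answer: 6*sqrt(346109) ≈ 3529.9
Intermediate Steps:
S(V, B) = -618 + B*V**2 (S(V, B) = V**2*B - 618 = B*V**2 - 618 = -618 + B*V**2)
sqrt(427514 + S(-203, 174 - 1*(-118))) = sqrt(427514 + (-618 + (174 - 1*(-118))*(-203)**2)) = sqrt(427514 + (-618 + (174 + 118)*41209)) = sqrt(427514 + (-618 + 292*41209)) = sqrt(427514 + (-618 + 12033028)) = sqrt(427514 + 12032410) = sqrt(12459924) = 6*sqrt(346109)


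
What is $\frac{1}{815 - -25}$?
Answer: $\frac{1}{840} \approx 0.0011905$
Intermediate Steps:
$\frac{1}{815 - -25} = \frac{1}{815 + 25} = \frac{1}{840}$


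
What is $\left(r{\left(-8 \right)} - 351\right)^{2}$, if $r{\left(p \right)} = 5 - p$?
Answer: $114244$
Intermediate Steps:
$\left(r{\left(-8 \right)} - 351\right)^{2} = \left(\left(5 - -8\right) - 351\right)^{2} = \left(\left(5 + 8\right) - 351\right)^{2} = \left(13 - 351\right)^{2} = \left(-338\right)^{2} = 114244$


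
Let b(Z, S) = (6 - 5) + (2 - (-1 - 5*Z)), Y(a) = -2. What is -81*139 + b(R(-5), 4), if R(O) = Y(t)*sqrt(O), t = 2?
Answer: -11255 - 10*I*sqrt(5) ≈ -11255.0 - 22.361*I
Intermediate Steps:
R(O) = -2*sqrt(O)
b(Z, S) = 4 + 5*Z (b(Z, S) = 1 + (2 + (1 + 5*Z)) = 1 + (3 + 5*Z) = 4 + 5*Z)
-81*139 + b(R(-5), 4) = -81*139 + (4 + 5*(-2*I*sqrt(5))) = -11259 + (4 + 5*(-2*I*sqrt(5))) = -11259 + (4 - 10*I*sqrt(5)) = -11255 - 10*I*sqrt(5)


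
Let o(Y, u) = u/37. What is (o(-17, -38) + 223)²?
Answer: 67453369/1369 ≈ 49272.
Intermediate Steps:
o(Y, u) = u/37 (o(Y, u) = u*(1/37) = u/37)
(o(-17, -38) + 223)² = ((1/37)*(-38) + 223)² = (-38/37 + 223)² = (8213/37)² = 67453369/1369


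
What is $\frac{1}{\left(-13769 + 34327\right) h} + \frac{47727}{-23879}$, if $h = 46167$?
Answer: $- \frac{45297752280343}{22663587220494} \approx -1.9987$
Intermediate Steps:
$\frac{1}{\left(-13769 + 34327\right) h} + \frac{47727}{-23879} = \frac{1}{\left(-13769 + 34327\right) 46167} + \frac{47727}{-23879} = \frac{1}{20558} \cdot \frac{1}{46167} + 47727 \left(- \frac{1}{23879}\right) = \frac{1}{20558} \cdot \frac{1}{46167} - \frac{47727}{23879} = \frac{1}{949101186} - \frac{47727}{23879} = - \frac{45297752280343}{22663587220494}$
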